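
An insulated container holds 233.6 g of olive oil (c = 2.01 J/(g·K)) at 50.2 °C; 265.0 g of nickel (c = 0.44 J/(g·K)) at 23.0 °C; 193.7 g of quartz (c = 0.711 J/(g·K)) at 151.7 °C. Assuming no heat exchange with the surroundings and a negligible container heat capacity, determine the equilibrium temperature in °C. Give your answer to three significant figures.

Σ mᵢcᵢ(T − Tᵢ) = 0  ⇒  T = Σ mᵢcᵢTᵢ / Σ mᵢcᵢ
Σ mᵢcᵢ = 233.6×2.01 + 265.0×0.44 + 193.7×0.711 = 723.8567
Σ mᵢcᵢTᵢ = 469.536×50.2 + 116.6×23.0 + 137.7207×151.7 = 47145
T = 47145 / 723.8567 = 65.13 °C

T_f = 65.1 °C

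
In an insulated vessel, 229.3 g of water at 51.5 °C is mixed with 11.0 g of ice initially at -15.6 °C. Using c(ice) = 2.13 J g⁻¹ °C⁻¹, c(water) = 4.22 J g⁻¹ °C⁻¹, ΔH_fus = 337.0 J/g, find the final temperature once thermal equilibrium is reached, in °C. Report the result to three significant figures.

Heat to bring ice to 0 °C and melt it: q₁ = 11.0×2.13×15.6 + 11.0×337.0 = 4072.5 J
Heat the water can supply cooling to 0 °C: 229.3×4.22×51.5 = 49833.8 J > q₁, so all ice melts.
Energy balance: 229.3×4.22×(51.5 − T) = 4072.5 + 11.0×4.22×(T − 0)
967.646(51.5 − T) = 4072.5 + 46.42 T
49833.8 − 4072.5 = 1014.066 T
T = 45761.3 / 1014.066 = 45.13 °C

T_f = 45.1 °C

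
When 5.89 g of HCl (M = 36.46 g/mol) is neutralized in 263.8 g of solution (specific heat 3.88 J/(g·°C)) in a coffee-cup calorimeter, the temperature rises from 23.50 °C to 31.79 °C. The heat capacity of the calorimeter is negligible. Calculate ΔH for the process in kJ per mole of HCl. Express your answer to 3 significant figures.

|ΔT| = |31.79 − 23.50| = 8.29 °C
|q_surr| = (263.8 × 3.88) × 8.29 = 1023.544 × 8.29 = 8485 J
n(HCl) = 5.89 / 36.46 = 0.1615 mol
Temperature rose, so q_rxn = −|q_surr| = -8.485 kJ
ΔH = q_rxn / n = -52.54 kJ/mol

ΔH = -52.5 kJ/mol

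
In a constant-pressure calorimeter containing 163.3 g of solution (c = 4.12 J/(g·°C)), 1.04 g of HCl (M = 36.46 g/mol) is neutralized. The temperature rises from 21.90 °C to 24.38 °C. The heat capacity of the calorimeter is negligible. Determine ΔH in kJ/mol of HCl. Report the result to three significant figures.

ΔH = -58.5 kJ/mol

|ΔT| = |24.38 − 21.90| = 2.48 °C
|q_surr| = (163.3 × 4.12) × 2.48 = 672.796 × 2.48 = 1669 J
n(HCl) = 1.04 / 36.46 = 0.02852 mol
Temperature rose, so q_rxn = −|q_surr| = -1.669 kJ
ΔH = q_rxn / n = -58.52 kJ/mol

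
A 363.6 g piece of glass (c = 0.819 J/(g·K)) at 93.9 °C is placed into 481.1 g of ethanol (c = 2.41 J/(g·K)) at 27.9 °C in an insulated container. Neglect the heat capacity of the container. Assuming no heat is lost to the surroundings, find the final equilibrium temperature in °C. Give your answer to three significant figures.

Heat lost by glass = heat gained by ethanol.
(363.6)(0.819)(93.9 − T) = (481.1)(2.41)(T − 27.9)
297.7884 (93.9 − T) = 1159.451 (T − 27.9)
27962 − 297.7884 T = 1159.451 T − 32349
60311 = 1457.2394 T
T = 41.39 °C

T_f = 41.4 °C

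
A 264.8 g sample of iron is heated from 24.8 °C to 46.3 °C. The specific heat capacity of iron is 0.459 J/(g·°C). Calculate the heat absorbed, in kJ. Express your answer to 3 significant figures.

q = m c ΔT = 264.8 × 0.459 × (46.3 − 24.8)
q = 264.8 × 0.459 × 21.5 = 2613 J = 2.61 kJ

q = 2.61 kJ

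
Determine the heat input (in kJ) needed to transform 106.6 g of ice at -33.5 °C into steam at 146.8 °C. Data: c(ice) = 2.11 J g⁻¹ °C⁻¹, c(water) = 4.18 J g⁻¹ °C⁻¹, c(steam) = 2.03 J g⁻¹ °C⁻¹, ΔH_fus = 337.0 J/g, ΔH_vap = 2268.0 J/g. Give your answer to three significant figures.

q1 (heat ice -33.5→0.0 °C): 106.6 × 2.11 × 33.5 = 7535 J
q2 (melt at 0 °C): 106.6 × 337.0 = 35924 J
q3 (heat water 0.0→100.0 °C): 106.6 × 4.18 × 100.0 = 44559 J
q4 (vaporize at 100 °C): 106.6 × 2268.0 = 241769 J
q5 (heat steam 100.0→146.8 °C): 106.6 × 2.03 × 46.8 = 10127 J
Total: 7535 + 35924 + 44559 + 241769 + 10127 = 339914 J = 340 kJ

q = 340 kJ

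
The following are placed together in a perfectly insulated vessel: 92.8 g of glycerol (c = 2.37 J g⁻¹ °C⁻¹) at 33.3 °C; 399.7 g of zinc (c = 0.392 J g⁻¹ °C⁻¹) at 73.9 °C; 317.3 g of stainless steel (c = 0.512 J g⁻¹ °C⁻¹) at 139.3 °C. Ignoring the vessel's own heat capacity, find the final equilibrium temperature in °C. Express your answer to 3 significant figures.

Σ mᵢcᵢ(T − Tᵢ) = 0  ⇒  T = Σ mᵢcᵢTᵢ / Σ mᵢcᵢ
Σ mᵢcᵢ = 92.8×2.37 + 399.7×0.392 + 317.3×0.512 = 539.0760
Σ mᵢcᵢTᵢ = 219.936×33.3 + 156.6824×73.9 + 162.4576×139.3 = 41533
T = 41533 / 539.0760 = 77.04 °C

T_f = 77.0 °C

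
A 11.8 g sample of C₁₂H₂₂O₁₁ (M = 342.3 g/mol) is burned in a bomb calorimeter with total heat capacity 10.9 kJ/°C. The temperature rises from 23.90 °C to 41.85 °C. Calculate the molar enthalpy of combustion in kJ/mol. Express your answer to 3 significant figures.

ΔT = 41.85 − 23.90 = 17.95 °C
q_cal = C_cal × ΔT = 10.9 × 17.95 = 195.655 kJ
n = 11.8 / 342.3 = 0.03447 mol
q_rxn = −q_cal = -195.655 kJ
ΔH = -195.655 / 0.03447 = -5676 kJ/mol

ΔH = -5680 kJ/mol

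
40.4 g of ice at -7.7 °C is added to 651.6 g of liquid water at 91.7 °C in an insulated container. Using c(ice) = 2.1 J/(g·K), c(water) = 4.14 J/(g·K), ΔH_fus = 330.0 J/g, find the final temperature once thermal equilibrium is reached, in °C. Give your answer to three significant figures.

Heat to bring ice to 0 °C and melt it: q₁ = 40.4×2.1×7.7 + 40.4×330.0 = 13985 J
Heat the water can supply cooling to 0 °C: 651.6×4.14×91.7 = 247372 J > q₁, so all ice melts.
Energy balance: 651.6×4.14×(91.7 − T) = 13985 + 40.4×4.14×(T − 0)
2697.624(91.7 − T) = 13985 + 167.256 T
247372 − 13985 = 2864.880 T
T = 233387 / 2864.880 = 81.46 °C

T_f = 81.5 °C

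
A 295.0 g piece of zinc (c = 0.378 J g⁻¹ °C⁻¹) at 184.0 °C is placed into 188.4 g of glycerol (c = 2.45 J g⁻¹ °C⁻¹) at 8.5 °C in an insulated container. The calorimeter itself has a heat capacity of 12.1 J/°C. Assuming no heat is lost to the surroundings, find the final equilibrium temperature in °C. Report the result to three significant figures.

Heat lost by zinc = heat gained by glycerol + calorimeter.
(295.0)(0.378)(184.0 − T) = [(188.4)(2.45) + 12.1](T − 8.5)
111.51 (184.0 − T) = 473.68 (T − 8.5)
20518 − 111.51 T = 473.68 T − 4026.3
24544.3 = 585.19 T
T = 41.94 °C

T_f = 41.9 °C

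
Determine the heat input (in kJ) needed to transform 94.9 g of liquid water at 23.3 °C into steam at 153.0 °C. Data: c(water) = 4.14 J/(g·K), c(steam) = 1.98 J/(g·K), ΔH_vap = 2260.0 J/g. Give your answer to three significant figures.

q = 255 kJ

q1 (heat water 23.3→100.0 °C): 94.9 × 4.14 × 76.7 = 30134 J
q2 (vaporize at 100 °C): 94.9 × 2260.0 = 214474 J
q3 (heat steam 100.0→153.0 °C): 94.9 × 1.98 × 53.0 = 9959 J
Total: 30134 + 214474 + 9959 = 254567 J = 255 kJ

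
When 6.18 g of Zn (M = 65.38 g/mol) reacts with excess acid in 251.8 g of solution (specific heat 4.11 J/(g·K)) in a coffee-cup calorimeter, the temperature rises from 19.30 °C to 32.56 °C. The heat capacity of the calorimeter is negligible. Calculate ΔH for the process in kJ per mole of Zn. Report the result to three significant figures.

|ΔT| = |32.56 − 19.30| = 13.26 °C
|q_surr| = (251.8 × 4.11) × 13.26 = 1034.898 × 13.26 = 13720 J
n(Zn) = 6.18 / 65.38 = 0.09452 mol
Temperature rose, so q_rxn = −|q_surr| = -13.72 kJ
ΔH = q_rxn / n = -145.2 kJ/mol

ΔH = -145 kJ/mol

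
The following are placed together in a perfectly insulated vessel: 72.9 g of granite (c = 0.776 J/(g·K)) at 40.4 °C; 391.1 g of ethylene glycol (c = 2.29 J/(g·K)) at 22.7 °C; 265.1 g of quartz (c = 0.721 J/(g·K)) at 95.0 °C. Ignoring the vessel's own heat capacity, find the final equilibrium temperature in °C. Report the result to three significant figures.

Σ mᵢcᵢ(T − Tᵢ) = 0  ⇒  T = Σ mᵢcᵢTᵢ / Σ mᵢcᵢ
Σ mᵢcᵢ = 72.9×0.776 + 391.1×2.29 + 265.1×0.721 = 1143.3265
Σ mᵢcᵢTᵢ = 56.5704×40.4 + 895.619×22.7 + 191.1371×95.0 = 40774
T = 40774 / 1143.3265 = 35.66 °C

T_f = 35.7 °C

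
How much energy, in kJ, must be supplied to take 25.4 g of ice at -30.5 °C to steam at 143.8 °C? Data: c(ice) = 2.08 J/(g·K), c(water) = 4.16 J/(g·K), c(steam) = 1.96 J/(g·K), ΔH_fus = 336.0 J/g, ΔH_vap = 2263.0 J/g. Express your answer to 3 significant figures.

q1 (heat ice -30.5→0.0 °C): 25.4 × 2.08 × 30.5 = 1611 J
q2 (melt at 0 °C): 25.4 × 336.0 = 8534 J
q3 (heat water 0.0→100.0 °C): 25.4 × 4.16 × 100.0 = 10566 J
q4 (vaporize at 100 °C): 25.4 × 2263.0 = 57480 J
q5 (heat steam 100.0→143.8 °C): 25.4 × 1.96 × 43.8 = 2181 J
Total: 1611 + 8534 + 10566 + 57480 + 2181 = 80372 J = 80.4 kJ

q = 80.4 kJ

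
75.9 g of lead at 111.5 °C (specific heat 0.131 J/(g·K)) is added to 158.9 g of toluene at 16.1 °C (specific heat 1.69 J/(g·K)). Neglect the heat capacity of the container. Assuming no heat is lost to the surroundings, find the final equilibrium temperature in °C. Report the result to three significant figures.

T_f = 19.5 °C

Heat lost by lead = heat gained by toluene.
(75.9)(0.131)(111.5 − T) = (158.9)(1.69)(T − 16.1)
9.9429 (111.5 − T) = 268.541 (T − 16.1)
1108.6 − 9.9429 T = 268.541 T − 4323.5
5432.1 = 278.4839 T
T = 19.51 °C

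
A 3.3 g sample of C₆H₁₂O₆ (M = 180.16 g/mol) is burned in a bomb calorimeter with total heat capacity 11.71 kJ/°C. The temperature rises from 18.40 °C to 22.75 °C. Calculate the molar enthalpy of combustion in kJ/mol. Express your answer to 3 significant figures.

ΔT = 22.75 − 18.40 = 4.35 °C
q_cal = C_cal × ΔT = 11.71 × 4.35 = 50.9385 kJ
n = 3.3 / 180.16 = 0.01832 mol
q_rxn = −q_cal = -50.9385 kJ
ΔH = -50.9385 / 0.01832 = -2780 kJ/mol

ΔH = -2780 kJ/mol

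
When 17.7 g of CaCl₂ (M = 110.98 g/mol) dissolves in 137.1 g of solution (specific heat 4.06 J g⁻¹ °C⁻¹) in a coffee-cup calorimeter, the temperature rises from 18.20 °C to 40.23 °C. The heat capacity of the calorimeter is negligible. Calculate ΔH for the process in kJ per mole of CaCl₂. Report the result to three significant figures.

|ΔT| = |40.23 − 18.20| = 22.03 °C
|q_surr| = (137.1 × 4.06) × 22.03 = 556.626 × 22.03 = 12260 J
n(CaCl₂) = 17.7 / 110.98 = 0.1595 mol
Temperature rose, so q_rxn = −|q_surr| = -12.26 kJ
ΔH = q_rxn / n = -76.87 kJ/mol

ΔH = -76.9 kJ/mol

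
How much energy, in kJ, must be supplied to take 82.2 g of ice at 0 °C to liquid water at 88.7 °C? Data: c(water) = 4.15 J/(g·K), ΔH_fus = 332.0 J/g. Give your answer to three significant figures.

q1 (melt at 0 °C): 82.2 × 332.0 = 27290 J
q2 (heat water 0.0→88.7 °C): 82.2 × 4.15 × 88.7 = 30258 J
Total: 27290 + 30258 = 57548 J = 57.5 kJ

q = 57.5 kJ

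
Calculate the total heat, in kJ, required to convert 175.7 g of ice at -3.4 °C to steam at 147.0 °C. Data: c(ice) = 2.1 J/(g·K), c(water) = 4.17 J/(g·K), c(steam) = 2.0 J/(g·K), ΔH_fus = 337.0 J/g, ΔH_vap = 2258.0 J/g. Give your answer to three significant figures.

q = 547 kJ

q1 (heat ice -3.4→0.0 °C): 175.7 × 2.1 × 3.4 = 1254 J
q2 (melt at 0 °C): 175.7 × 337.0 = 59211 J
q3 (heat water 0.0→100.0 °C): 175.7 × 4.17 × 100.0 = 73267 J
q4 (vaporize at 100 °C): 175.7 × 2258.0 = 396731 J
q5 (heat steam 100.0→147.0 °C): 175.7 × 2.0 × 47.0 = 16516 J
Total: 1254 + 59211 + 73267 + 396731 + 16516 = 546979 J = 547 kJ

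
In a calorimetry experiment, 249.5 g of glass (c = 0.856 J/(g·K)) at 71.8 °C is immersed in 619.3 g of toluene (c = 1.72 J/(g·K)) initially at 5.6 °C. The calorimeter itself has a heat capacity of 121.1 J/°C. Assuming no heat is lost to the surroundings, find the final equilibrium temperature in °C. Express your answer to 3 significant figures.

Heat lost by glass = heat gained by toluene + calorimeter.
(249.5)(0.856)(71.8 − T) = [(619.3)(1.72) + 121.1](T − 5.6)
213.572 (71.8 − T) = 1186.296 (T − 5.6)
15334 − 213.572 T = 1186.296 T − 6643.3
21977.3 = 1399.868 T
T = 15.70 °C

T_f = 15.7 °C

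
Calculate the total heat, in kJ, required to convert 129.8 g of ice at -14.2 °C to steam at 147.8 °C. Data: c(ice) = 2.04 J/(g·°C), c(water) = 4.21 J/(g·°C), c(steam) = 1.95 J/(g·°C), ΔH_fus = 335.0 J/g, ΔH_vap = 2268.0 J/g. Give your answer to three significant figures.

q1 (heat ice -14.2→0.0 °C): 129.8 × 2.04 × 14.2 = 3760 J
q2 (melt at 0 °C): 129.8 × 335.0 = 43483 J
q3 (heat water 0.0→100.0 °C): 129.8 × 4.21 × 100.0 = 54646 J
q4 (vaporize at 100 °C): 129.8 × 2268.0 = 294386 J
q5 (heat steam 100.0→147.8 °C): 129.8 × 1.95 × 47.8 = 12099 J
Total: 3760 + 43483 + 54646 + 294386 + 12099 = 408374 J = 408 kJ

q = 408 kJ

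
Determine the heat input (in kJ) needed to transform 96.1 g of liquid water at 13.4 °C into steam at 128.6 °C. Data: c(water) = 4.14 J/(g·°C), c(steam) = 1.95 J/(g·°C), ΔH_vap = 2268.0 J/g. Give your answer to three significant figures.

q = 258 kJ

q1 (heat water 13.4→100.0 °C): 96.1 × 4.14 × 86.6 = 34454 J
q2 (vaporize at 100 °C): 96.1 × 2268.0 = 217955 J
q3 (heat steam 100.0→128.6 °C): 96.1 × 1.95 × 28.6 = 5359 J
Total: 34454 + 217955 + 5359 = 257768 J = 258 kJ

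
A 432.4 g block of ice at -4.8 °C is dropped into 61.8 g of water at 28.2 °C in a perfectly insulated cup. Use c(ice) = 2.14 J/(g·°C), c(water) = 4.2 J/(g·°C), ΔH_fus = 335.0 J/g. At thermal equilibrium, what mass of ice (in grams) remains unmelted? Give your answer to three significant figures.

Heat to warm all ice to 0 °C: 432.4×2.14×4.8 = 4441.6 J
Heat released by water cooling to 0 °C: 61.8×4.2×28.2 = 7319.6 J
7319.6 J < 4441.6 + 432.4×335.0 = 149295.6 J, so not all ice melts; final T = 0 °C.
Heat left for melting: 7319.6 − 4441.6 = 2878.0 J
Mass melted = 2878.0 / 335.0 = 8.591 g
Ice remaining = 432.4 − 8.591 = 423.809 g

m_ice remaining = 424 g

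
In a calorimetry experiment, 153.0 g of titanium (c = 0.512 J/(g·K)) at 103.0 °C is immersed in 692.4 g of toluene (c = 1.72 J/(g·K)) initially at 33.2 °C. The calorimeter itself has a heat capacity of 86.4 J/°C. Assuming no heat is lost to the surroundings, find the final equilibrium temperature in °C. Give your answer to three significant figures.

Heat lost by titanium = heat gained by toluene + calorimeter.
(153.0)(0.512)(103.0 − T) = [(692.4)(1.72) + 86.4](T − 33.2)
78.336 (103.0 − T) = 1277.328 (T − 33.2)
8068.6 − 78.336 T = 1277.328 T − 42407
50475.6 = 1355.664 T
T = 37.23 °C

T_f = 37.2 °C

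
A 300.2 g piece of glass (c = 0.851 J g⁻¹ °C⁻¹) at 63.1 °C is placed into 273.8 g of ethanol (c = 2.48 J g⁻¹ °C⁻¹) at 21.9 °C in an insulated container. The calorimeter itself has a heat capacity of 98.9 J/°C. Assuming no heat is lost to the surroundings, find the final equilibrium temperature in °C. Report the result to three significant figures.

T_f = 32.1 °C

Heat lost by glass = heat gained by ethanol + calorimeter.
(300.2)(0.851)(63.1 − T) = [(273.8)(2.48) + 98.9](T − 21.9)
255.4702 (63.1 − T) = 777.924 (T − 21.9)
16120 − 255.4702 T = 777.924 T − 17037
33157 = 1033.3942 T
T = 32.09 °C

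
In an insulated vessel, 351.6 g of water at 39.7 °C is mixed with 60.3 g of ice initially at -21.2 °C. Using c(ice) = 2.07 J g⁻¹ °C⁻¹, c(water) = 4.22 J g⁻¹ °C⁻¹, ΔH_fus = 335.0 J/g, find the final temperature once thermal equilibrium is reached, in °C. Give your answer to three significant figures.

Heat to bring ice to 0 °C and melt it: q₁ = 60.3×2.07×21.2 + 60.3×335.0 = 22847 J
Heat the water can supply cooling to 0 °C: 351.6×4.22×39.7 = 58905.0 J > q₁, so all ice melts.
Energy balance: 351.6×4.22×(39.7 − T) = 22847 + 60.3×4.22×(T − 0)
1483.752(39.7 − T) = 22847 + 254.466 T
58905.0 − 22847 = 1738.218 T
T = 36058.0 / 1738.218 = 20.74 °C

T_f = 20.7 °C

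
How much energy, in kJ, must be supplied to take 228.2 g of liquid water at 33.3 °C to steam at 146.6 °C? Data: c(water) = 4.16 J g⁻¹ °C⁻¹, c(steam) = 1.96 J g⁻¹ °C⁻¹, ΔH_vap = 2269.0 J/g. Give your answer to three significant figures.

q1 (heat water 33.3→100.0 °C): 228.2 × 4.16 × 66.7 = 63319 J
q2 (vaporize at 100 °C): 228.2 × 2269.0 = 517786 J
q3 (heat steam 100.0→146.6 °C): 228.2 × 1.96 × 46.6 = 20843 J
Total: 63319 + 517786 + 20843 = 601948 J = 602 kJ

q = 602 kJ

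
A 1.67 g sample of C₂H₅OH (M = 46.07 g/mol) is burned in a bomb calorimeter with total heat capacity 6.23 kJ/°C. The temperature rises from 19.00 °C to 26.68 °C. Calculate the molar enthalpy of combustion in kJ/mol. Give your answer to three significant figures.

ΔH = -1320 kJ/mol

ΔT = 26.68 − 19.00 = 7.68 °C
q_cal = C_cal × ΔT = 6.23 × 7.68 = 47.8464 kJ
n = 1.67 / 46.07 = 0.03625 mol
q_rxn = −q_cal = -47.8464 kJ
ΔH = -47.8464 / 0.03625 = -1320 kJ/mol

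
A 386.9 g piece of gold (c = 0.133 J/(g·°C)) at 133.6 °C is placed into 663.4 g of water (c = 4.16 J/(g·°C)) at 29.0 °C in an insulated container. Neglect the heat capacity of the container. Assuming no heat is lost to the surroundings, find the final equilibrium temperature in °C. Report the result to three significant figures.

T_f = 30.9 °C

Heat lost by gold = heat gained by water.
(386.9)(0.133)(133.6 − T) = (663.4)(4.16)(T − 29.0)
51.4577 (133.6 − T) = 2759.744 (T − 29.0)
6874.7 − 51.4577 T = 2759.744 T − 80033
86907.7 = 2811.2017 T
T = 30.91 °C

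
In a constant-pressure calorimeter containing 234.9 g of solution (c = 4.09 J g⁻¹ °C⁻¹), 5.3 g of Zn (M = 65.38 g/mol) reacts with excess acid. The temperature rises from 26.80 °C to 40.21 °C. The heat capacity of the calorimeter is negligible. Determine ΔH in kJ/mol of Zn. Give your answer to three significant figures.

ΔH = -159 kJ/mol

|ΔT| = |40.21 − 26.80| = 13.41 °C
|q_surr| = (234.9 × 4.09) × 13.41 = 960.741 × 13.41 = 12880 J
n(Zn) = 5.3 / 65.38 = 0.08106 mol
Temperature rose, so q_rxn = −|q_surr| = -12.88 kJ
ΔH = q_rxn / n = -158.9 kJ/mol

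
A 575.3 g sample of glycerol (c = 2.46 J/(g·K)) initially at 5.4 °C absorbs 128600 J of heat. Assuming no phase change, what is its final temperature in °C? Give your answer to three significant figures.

ΔT = q / (m c) = 128600 / (575.3 × 2.46) = 90.87 °C
T_f = 5.4 + 90.87 = 96.27 °C

T_f = 96.3 °C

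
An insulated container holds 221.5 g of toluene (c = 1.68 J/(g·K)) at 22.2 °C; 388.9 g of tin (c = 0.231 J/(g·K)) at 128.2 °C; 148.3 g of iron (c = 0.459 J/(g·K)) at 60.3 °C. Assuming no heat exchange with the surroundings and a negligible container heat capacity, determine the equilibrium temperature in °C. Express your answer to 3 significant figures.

T_f = 45.1 °C

Σ mᵢcᵢ(T − Tᵢ) = 0  ⇒  T = Σ mᵢcᵢTᵢ / Σ mᵢcᵢ
Σ mᵢcᵢ = 221.5×1.68 + 388.9×0.231 + 148.3×0.459 = 530.0256
Σ mᵢcᵢTᵢ = 372.12×22.2 + 89.8359×128.2 + 68.0697×60.3 = 23883
T = 23883 / 530.0256 = 45.06 °C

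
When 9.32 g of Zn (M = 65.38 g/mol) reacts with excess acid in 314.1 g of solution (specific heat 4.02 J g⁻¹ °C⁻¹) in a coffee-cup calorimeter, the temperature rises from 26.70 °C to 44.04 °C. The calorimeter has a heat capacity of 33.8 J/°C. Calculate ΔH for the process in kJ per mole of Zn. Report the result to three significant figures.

|ΔT| = |44.04 − 26.70| = 17.34 °C
|q_surr| = (314.1 × 4.02 + 33.8) × 17.34 = 1296.482 × 17.34 = 22480 J
n(Zn) = 9.32 / 65.38 = 0.1426 mol
Temperature rose, so q_rxn = −|q_surr| = -22.48 kJ
ΔH = q_rxn / n = -157.6 kJ/mol

ΔH = -158 kJ/mol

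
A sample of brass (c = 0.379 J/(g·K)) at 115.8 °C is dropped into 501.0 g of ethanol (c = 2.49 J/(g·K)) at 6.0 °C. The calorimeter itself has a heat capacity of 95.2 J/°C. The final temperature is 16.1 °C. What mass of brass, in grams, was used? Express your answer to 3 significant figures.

q_gained = (501.0 × 2.49 + 95.2) × (16.1 − 6.0) = 13560 J
q_lost = m × 0.379 × (115.8 − 16.1) = 37.7863 m
m = 13560 / 37.7863 = 359 g

m = 359 g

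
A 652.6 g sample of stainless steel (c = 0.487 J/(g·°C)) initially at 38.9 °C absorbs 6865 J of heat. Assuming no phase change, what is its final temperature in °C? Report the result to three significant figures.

T_f = 60.5 °C

ΔT = q / (m c) = 6865 / (652.6 × 0.487) = 21.60 °C
T_f = 38.9 + 21.60 = 60.50 °C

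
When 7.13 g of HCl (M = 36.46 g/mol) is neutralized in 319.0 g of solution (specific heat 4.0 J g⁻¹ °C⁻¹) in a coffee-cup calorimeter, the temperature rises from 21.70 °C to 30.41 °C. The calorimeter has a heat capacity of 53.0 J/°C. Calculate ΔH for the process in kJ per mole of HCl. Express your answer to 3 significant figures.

|ΔT| = |30.41 − 21.70| = 8.71 °C
|q_surr| = (319.0 × 4.0 + 53.0) × 8.71 = 1329 × 8.71 = 11580 J
n(HCl) = 7.13 / 36.46 = 0.1956 mol
Temperature rose, so q_rxn = −|q_surr| = -11.58 kJ
ΔH = q_rxn / n = -59.20 kJ/mol

ΔH = -59.2 kJ/mol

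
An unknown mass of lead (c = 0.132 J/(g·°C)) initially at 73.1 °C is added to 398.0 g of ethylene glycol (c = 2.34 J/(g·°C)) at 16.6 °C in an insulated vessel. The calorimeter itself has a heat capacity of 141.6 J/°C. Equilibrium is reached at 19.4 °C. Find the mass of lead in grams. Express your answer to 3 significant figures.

m = 424 g

q_gained = (398.0 × 2.34 + 141.6) × (19.4 − 16.6) = 3004 J
q_lost = m × 0.132 × (73.1 − 19.4) = 7.0884 m
m = 3004 / 7.0884 = 424 g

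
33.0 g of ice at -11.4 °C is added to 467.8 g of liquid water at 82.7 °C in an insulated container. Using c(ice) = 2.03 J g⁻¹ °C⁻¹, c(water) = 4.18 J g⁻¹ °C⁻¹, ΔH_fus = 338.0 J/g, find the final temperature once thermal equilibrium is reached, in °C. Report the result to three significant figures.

Heat to bring ice to 0 °C and melt it: q₁ = 33.0×2.03×11.4 + 33.0×338.0 = 11918 J
Heat the water can supply cooling to 0 °C: 467.8×4.18×82.7 = 161712 J > q₁, so all ice melts.
Energy balance: 467.8×4.18×(82.7 − T) = 11918 + 33.0×4.18×(T − 0)
1955.404(82.7 − T) = 11918 + 137.94 T
161712 − 11918 = 2093.344 T
T = 149794 / 2093.344 = 71.56 °C

T_f = 71.6 °C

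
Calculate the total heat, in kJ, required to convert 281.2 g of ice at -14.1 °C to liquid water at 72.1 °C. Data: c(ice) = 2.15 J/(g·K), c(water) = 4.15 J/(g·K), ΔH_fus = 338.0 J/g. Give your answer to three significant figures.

q = 188 kJ

q1 (heat ice -14.1→0.0 °C): 281.2 × 2.15 × 14.1 = 8525 J
q2 (melt at 0 °C): 281.2 × 338.0 = 95046 J
q3 (heat water 0.0→72.1 °C): 281.2 × 4.15 × 72.1 = 84139 J
Total: 8525 + 95046 + 84139 = 187710 J = 188 kJ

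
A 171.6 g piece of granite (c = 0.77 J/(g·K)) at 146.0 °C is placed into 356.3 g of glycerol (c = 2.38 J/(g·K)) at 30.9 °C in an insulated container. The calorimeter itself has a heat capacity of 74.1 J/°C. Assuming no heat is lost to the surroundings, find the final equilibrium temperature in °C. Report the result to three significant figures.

T_f = 45.3 °C

Heat lost by granite = heat gained by glycerol + calorimeter.
(171.6)(0.77)(146.0 − T) = [(356.3)(2.38) + 74.1](T − 30.9)
132.132 (146.0 − T) = 922.094 (T − 30.9)
19291 − 132.132 T = 922.094 T − 28493
47784 = 1054.226 T
T = 45.33 °C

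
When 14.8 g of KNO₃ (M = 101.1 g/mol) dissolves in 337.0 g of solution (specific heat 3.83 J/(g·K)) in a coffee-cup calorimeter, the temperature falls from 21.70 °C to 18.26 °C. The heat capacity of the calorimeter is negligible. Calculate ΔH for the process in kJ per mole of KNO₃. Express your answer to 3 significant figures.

|ΔT| = |18.26 − 21.70| = 3.44 °C
|q_surr| = (337.0 × 3.83) × 3.44 = 1290.71 × 3.44 = 4440 J
n(KNO₃) = 14.8 / 101.1 = 0.1464 mol
Temperature fell, so q_rxn = +|q_surr| = 4.440 kJ
ΔH = q_rxn / n = 30.33 kJ/mol

ΔH = 30.3 kJ/mol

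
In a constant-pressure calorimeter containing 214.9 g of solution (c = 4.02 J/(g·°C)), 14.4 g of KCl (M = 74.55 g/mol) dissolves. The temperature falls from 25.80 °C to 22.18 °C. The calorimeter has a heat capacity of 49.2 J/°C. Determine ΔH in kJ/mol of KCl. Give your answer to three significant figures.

|ΔT| = |22.18 − 25.80| = 3.62 °C
|q_surr| = (214.9 × 4.02 + 49.2) × 3.62 = 913.098 × 3.62 = 3305 J
n(KCl) = 14.4 / 74.55 = 0.1932 mol
Temperature fell, so q_rxn = +|q_surr| = 3.305 kJ
ΔH = q_rxn / n = 17.11 kJ/mol

ΔH = 17.1 kJ/mol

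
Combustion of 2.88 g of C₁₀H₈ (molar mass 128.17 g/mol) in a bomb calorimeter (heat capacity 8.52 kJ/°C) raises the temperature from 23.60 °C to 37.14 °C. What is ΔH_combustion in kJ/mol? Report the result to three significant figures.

ΔT = 37.14 − 23.60 = 13.54 °C
q_cal = C_cal × ΔT = 8.52 × 13.54 = 115.3608 kJ
n = 2.88 / 128.17 = 0.02247 mol
q_rxn = −q_cal = -115.3608 kJ
ΔH = -115.3608 / 0.02247 = -5134 kJ/mol

ΔH = -5130 kJ/mol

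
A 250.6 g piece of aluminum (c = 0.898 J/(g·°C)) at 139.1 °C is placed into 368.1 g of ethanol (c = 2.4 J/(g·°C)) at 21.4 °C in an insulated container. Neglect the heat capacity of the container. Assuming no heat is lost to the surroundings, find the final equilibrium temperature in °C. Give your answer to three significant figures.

T_f = 45.3 °C

Heat lost by aluminum = heat gained by ethanol.
(250.6)(0.898)(139.1 − T) = (368.1)(2.4)(T − 21.4)
225.0388 (139.1 − T) = 883.44 (T − 21.4)
31303 − 225.0388 T = 883.44 T − 18906
50209 = 1108.4788 T
T = 45.30 °C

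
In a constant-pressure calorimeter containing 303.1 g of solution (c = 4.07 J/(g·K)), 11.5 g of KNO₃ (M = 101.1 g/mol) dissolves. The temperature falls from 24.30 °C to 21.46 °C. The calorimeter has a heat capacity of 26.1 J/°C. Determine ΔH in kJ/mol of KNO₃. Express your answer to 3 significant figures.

|ΔT| = |21.46 − 24.30| = 2.84 °C
|q_surr| = (303.1 × 4.07 + 26.1) × 2.84 = 1259.717 × 2.84 = 3578 J
n(KNO₃) = 11.5 / 101.1 = 0.1137 mol
Temperature fell, so q_rxn = +|q_surr| = 3.578 kJ
ΔH = q_rxn / n = 31.47 kJ/mol

ΔH = 31.5 kJ/mol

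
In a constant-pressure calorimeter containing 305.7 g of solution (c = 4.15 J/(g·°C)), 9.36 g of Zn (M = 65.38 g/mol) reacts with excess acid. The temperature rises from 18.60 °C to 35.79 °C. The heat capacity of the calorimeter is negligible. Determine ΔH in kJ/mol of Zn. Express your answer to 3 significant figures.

|ΔT| = |35.79 − 18.60| = 17.19 °C
|q_surr| = (305.7 × 4.15) × 17.19 = 1268.655 × 17.19 = 21810 J
n(Zn) = 9.36 / 65.38 = 0.1432 mol
Temperature rose, so q_rxn = −|q_surr| = -21.81 kJ
ΔH = q_rxn / n = -152.3 kJ/mol

ΔH = -152 kJ/mol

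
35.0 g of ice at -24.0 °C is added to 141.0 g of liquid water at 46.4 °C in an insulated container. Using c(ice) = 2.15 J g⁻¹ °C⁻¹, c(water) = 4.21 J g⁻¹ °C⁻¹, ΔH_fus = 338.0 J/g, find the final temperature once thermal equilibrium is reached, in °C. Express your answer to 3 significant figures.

T_f = 18.8 °C

Heat to bring ice to 0 °C and melt it: q₁ = 35.0×2.15×24.0 + 35.0×338.0 = 13636 J
Heat the water can supply cooling to 0 °C: 141.0×4.21×46.4 = 27543.5 J > q₁, so all ice melts.
Energy balance: 141.0×4.21×(46.4 − T) = 13636 + 35.0×4.21×(T − 0)
593.61(46.4 − T) = 13636 + 147.35 T
27543.5 − 13636 = 740.96 T
T = 13907.5 / 740.96 = 18.77 °C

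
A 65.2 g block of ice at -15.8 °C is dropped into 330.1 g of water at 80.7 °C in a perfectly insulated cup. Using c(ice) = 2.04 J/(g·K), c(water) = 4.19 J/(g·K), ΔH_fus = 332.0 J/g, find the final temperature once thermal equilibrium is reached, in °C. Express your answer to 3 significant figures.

T_f = 53.1 °C

Heat to bring ice to 0 °C and melt it: q₁ = 65.2×2.04×15.8 + 65.2×332.0 = 23748 J
Heat the water can supply cooling to 0 °C: 330.1×4.19×80.7 = 111618 J > q₁, so all ice melts.
Energy balance: 330.1×4.19×(80.7 − T) = 23748 + 65.2×4.19×(T − 0)
1383.119(80.7 − T) = 23748 + 273.188 T
111618 − 23748 = 1656.307 T
T = 87870 / 1656.307 = 53.05 °C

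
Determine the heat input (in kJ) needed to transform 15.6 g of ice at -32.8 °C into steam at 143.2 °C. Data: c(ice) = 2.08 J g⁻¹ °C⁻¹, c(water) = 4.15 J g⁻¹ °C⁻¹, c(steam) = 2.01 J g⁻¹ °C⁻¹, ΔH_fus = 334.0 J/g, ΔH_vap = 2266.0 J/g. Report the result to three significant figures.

q1 (heat ice -32.8→0.0 °C): 15.6 × 2.08 × 32.8 = 1064 J
q2 (melt at 0 °C): 15.6 × 334.0 = 5210 J
q3 (heat water 0.0→100.0 °C): 15.6 × 4.15 × 100.0 = 6474 J
q4 (vaporize at 100 °C): 15.6 × 2266.0 = 35350 J
q5 (heat steam 100.0→143.2 °C): 15.6 × 2.01 × 43.2 = 1355 J
Total: 1064 + 5210 + 6474 + 35350 + 1355 = 49453 J = 49.5 kJ

q = 49.5 kJ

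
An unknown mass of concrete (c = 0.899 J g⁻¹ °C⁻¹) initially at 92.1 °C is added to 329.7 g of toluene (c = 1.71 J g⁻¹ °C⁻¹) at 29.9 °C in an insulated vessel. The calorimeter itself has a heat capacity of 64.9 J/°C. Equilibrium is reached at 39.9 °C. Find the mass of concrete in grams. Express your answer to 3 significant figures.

q_gained = (329.7 × 1.71 + 64.9) × (39.9 − 29.9) = 6287 J
q_lost = m × 0.899 × (92.1 − 39.9) = 46.9278 m
m = 6287 / 46.9278 = 134 g

m = 134 g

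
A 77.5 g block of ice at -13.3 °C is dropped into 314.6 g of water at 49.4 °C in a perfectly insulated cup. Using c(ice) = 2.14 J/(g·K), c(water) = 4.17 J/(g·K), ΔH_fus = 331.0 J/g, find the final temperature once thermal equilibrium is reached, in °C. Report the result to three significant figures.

T_f = 22.6 °C

Heat to bring ice to 0 °C and melt it: q₁ = 77.5×2.14×13.3 + 77.5×331.0 = 27858 J
Heat the water can supply cooling to 0 °C: 314.6×4.17×49.4 = 64807.0 J > q₁, so all ice melts.
Energy balance: 314.6×4.17×(49.4 − T) = 27858 + 77.5×4.17×(T − 0)
1311.882(49.4 − T) = 27858 + 323.175 T
64807.0 − 27858 = 1635.057 T
T = 36949.0 / 1635.057 = 22.60 °C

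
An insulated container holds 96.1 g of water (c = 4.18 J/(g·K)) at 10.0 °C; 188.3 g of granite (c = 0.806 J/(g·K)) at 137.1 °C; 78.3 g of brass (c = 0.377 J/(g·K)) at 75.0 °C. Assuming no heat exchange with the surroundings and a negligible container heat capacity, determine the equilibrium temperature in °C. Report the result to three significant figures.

Σ mᵢcᵢ(T − Tᵢ) = 0  ⇒  T = Σ mᵢcᵢTᵢ / Σ mᵢcᵢ
Σ mᵢcᵢ = 96.1×4.18 + 188.3×0.806 + 78.3×0.377 = 582.9869
Σ mᵢcᵢTᵢ = 401.698×10.0 + 151.7698×137.1 + 29.5191×75.0 = 27039
T = 27039 / 582.9869 = 46.38 °C

T_f = 46.4 °C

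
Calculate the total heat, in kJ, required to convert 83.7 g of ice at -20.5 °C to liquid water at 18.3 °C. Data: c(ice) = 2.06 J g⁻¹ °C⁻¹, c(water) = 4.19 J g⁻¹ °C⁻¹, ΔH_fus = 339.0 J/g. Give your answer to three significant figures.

q1 (heat ice -20.5→0.0 °C): 83.7 × 2.06 × 20.5 = 3535 J
q2 (melt at 0 °C): 83.7 × 339.0 = 28374 J
q3 (heat water 0.0→18.3 °C): 83.7 × 4.19 × 18.3 = 6418 J
Total: 3535 + 28374 + 6418 = 38327 J = 38.3 kJ

q = 38.3 kJ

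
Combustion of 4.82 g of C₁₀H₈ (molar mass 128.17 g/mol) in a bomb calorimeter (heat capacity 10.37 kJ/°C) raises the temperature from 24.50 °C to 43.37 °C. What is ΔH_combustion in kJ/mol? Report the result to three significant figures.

ΔH = -5200 kJ/mol

ΔT = 43.37 − 24.50 = 18.87 °C
q_cal = C_cal × ΔT = 10.37 × 18.87 = 195.6819 kJ
n = 4.82 / 128.17 = 0.03761 mol
q_rxn = −q_cal = -195.6819 kJ
ΔH = -195.6819 / 0.03761 = -5203 kJ/mol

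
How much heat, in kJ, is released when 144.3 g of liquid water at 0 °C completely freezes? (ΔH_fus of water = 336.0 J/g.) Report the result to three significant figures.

q = m × ΔH_fus = 144.3 × 336.0 = 48480 J = 48.5 kJ

q = 48.5 kJ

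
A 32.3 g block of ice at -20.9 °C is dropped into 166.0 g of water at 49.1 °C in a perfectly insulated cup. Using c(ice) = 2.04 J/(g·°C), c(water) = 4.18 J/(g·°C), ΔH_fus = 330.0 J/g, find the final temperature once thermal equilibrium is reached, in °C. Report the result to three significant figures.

T_f = 26.6 °C

Heat to bring ice to 0 °C and melt it: q₁ = 32.3×2.04×20.9 + 32.3×330.0 = 12036 J
Heat the water can supply cooling to 0 °C: 166.0×4.18×49.1 = 34069.5 J > q₁, so all ice melts.
Energy balance: 166.0×4.18×(49.1 − T) = 12036 + 32.3×4.18×(T − 0)
693.88(49.1 − T) = 12036 + 135.014 T
34069.5 − 12036 = 828.894 T
T = 22033.5 / 828.894 = 26.58 °C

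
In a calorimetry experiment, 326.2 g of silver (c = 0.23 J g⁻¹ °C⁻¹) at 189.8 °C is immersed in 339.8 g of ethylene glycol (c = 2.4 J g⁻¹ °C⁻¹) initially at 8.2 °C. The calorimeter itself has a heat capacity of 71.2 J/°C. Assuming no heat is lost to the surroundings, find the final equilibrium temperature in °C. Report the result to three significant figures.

Heat lost by silver = heat gained by ethylene glycol + calorimeter.
(326.2)(0.23)(189.8 − T) = [(339.8)(2.4) + 71.2](T − 8.2)
75.026 (189.8 − T) = 886.72 (T − 8.2)
14240 − 75.026 T = 886.72 T − 7271.1
21511.1 = 961.746 T
T = 22.37 °C

T_f = 22.4 °C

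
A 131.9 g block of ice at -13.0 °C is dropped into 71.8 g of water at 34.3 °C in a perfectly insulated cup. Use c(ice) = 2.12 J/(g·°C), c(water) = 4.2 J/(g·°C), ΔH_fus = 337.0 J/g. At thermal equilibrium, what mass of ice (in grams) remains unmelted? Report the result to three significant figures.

Heat to warm all ice to 0 °C: 131.9×2.12×13.0 = 3635.2 J
Heat released by water cooling to 0 °C: 71.8×4.2×34.3 = 10344 J
10344 J < 3635.2 + 131.9×337.0 = 48085.5 J, so not all ice melts; final T = 0 °C.
Heat left for melting: 10344 − 3635.2 = 6708.8 J
Mass melted = 6708.8 / 337.0 = 19.91 g
Ice remaining = 131.9 − 19.91 = 111.99 g

m_ice remaining = 112 g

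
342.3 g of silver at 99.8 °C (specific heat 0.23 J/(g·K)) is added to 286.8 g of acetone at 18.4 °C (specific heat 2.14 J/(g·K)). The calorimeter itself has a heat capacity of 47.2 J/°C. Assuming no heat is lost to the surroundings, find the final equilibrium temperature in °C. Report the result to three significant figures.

Heat lost by silver = heat gained by acetone + calorimeter.
(342.3)(0.23)(99.8 − T) = [(286.8)(2.14) + 47.2](T − 18.4)
78.729 (99.8 − T) = 660.952 (T − 18.4)
7857.2 − 78.729 T = 660.952 T − 12162
20019.2 = 739.681 T
T = 27.06 °C

T_f = 27.1 °C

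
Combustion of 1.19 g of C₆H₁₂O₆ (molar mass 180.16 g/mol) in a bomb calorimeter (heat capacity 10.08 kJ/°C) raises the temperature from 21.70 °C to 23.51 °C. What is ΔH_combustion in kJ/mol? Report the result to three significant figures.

ΔT = 23.51 − 21.70 = 1.81 °C
q_cal = C_cal × ΔT = 10.08 × 1.81 = 18.2448 kJ
n = 1.19 / 180.16 = 0.006605 mol
q_rxn = −q_cal = -18.2448 kJ
ΔH = -18.2448 / 0.006605 = -2762 kJ/mol

ΔH = -2760 kJ/mol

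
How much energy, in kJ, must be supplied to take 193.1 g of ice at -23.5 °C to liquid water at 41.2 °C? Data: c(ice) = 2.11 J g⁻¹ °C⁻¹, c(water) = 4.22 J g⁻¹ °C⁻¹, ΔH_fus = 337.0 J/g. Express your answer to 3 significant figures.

q1 (heat ice -23.5→0.0 °C): 193.1 × 2.11 × 23.5 = 9575 J
q2 (melt at 0 °C): 193.1 × 337.0 = 65075 J
q3 (heat water 0.0→41.2 °C): 193.1 × 4.22 × 41.2 = 33573 J
Total: 9575 + 65075 + 33573 = 108223 J = 108 kJ

q = 108 kJ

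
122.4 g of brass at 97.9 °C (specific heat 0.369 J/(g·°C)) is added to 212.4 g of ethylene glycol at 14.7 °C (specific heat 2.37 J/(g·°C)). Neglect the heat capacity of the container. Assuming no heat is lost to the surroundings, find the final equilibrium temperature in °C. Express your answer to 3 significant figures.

T_f = 21.6 °C

Heat lost by brass = heat gained by ethylene glycol.
(122.4)(0.369)(97.9 − T) = (212.4)(2.37)(T − 14.7)
45.1656 (97.9 − T) = 503.388 (T − 14.7)
4421.7 − 45.1656 T = 503.388 T − 7399.8
11821.5 = 548.5536 T
T = 21.55 °C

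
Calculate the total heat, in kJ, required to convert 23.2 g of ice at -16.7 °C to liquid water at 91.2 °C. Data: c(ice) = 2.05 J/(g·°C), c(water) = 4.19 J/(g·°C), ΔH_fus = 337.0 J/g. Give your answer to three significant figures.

q = 17.5 kJ

q1 (heat ice -16.7→0.0 °C): 23.2 × 2.05 × 16.7 = 794 J
q2 (melt at 0 °C): 23.2 × 337.0 = 7818 J
q3 (heat water 0.0→91.2 °C): 23.2 × 4.19 × 91.2 = 8865 J
Total: 794 + 7818 + 8865 = 17477 J = 17.5 kJ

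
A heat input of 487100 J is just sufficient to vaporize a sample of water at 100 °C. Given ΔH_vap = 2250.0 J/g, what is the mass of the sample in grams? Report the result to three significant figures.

m = q / ΔH_vap = 487100 J / 2250.0 J/g = 216 g

m = 216 g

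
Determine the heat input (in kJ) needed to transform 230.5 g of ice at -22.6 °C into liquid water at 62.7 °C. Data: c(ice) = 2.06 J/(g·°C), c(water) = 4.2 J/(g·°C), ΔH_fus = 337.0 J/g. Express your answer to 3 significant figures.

q1 (heat ice -22.6→0.0 °C): 230.5 × 2.06 × 22.6 = 10731 J
q2 (melt at 0 °C): 230.5 × 337.0 = 77679 J
q3 (heat water 0.0→62.7 °C): 230.5 × 4.2 × 62.7 = 60700 J
Total: 10731 + 77679 + 60700 = 149110 J = 149 kJ

q = 149 kJ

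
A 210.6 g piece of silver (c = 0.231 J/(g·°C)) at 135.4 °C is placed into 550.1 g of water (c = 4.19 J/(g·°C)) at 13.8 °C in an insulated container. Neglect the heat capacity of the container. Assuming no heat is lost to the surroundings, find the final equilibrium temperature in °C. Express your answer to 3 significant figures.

T_f = 16.3 °C

Heat lost by silver = heat gained by water.
(210.6)(0.231)(135.4 − T) = (550.1)(4.19)(T − 13.8)
48.6486 (135.4 − T) = 2304.919 (T − 13.8)
6587.0 − 48.6486 T = 2304.919 T − 31808
38395.0 = 2353.5676 T
T = 16.31 °C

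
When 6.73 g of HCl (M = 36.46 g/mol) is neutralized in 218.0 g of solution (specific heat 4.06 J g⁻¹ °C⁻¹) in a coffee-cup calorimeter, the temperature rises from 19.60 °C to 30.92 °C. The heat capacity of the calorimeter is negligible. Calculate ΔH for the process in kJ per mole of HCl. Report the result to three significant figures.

|ΔT| = |30.92 − 19.60| = 11.32 °C
|q_surr| = (218.0 × 4.06) × 11.32 = 885.08 × 11.32 = 10020 J
n(HCl) = 6.73 / 36.46 = 0.1846 mol
Temperature rose, so q_rxn = −|q_surr| = -10.02 kJ
ΔH = q_rxn / n = -54.28 kJ/mol

ΔH = -54.3 kJ/mol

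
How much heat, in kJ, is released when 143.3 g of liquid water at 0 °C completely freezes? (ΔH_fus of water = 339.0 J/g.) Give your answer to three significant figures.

q = 48.6 kJ

q = m × ΔH_fus = 143.3 × 339.0 = 48580 J = 48.6 kJ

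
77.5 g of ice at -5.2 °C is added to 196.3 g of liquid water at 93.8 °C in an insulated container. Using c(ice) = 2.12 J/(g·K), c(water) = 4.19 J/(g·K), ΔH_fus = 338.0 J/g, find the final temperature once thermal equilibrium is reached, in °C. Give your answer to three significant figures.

T_f = 43.7 °C

Heat to bring ice to 0 °C and melt it: q₁ = 77.5×2.12×5.2 + 77.5×338.0 = 27049 J
Heat the water can supply cooling to 0 °C: 196.3×4.19×93.8 = 77150.2 J > q₁, so all ice melts.
Energy balance: 196.3×4.19×(93.8 − T) = 27049 + 77.5×4.19×(T − 0)
822.497(93.8 − T) = 27049 + 324.725 T
77150.2 − 27049 = 1147.222 T
T = 50101.2 / 1147.222 = 43.67 °C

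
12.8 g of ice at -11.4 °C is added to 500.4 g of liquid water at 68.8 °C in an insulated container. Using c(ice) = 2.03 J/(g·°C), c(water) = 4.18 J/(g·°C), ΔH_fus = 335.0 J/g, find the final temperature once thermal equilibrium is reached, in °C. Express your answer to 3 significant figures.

Heat to bring ice to 0 °C and melt it: q₁ = 12.8×2.03×11.4 + 12.8×335.0 = 4584.2 J
Heat the water can supply cooling to 0 °C: 500.4×4.18×68.8 = 143907 J > q₁, so all ice melts.
Energy balance: 500.4×4.18×(68.8 − T) = 4584.2 + 12.8×4.18×(T − 0)
2091.672(68.8 − T) = 4584.2 + 53.504 T
143907 − 4584.2 = 2145.176 T
T = 139322.8 / 2145.176 = 64.947 °C

T_f = 64.9 °C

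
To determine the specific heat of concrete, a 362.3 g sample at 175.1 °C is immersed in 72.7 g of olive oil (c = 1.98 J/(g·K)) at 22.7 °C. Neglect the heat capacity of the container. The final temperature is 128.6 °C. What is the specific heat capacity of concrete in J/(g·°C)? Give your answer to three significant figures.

c = 0.905 J/(g·°C)

q_gained = (72.7 × 1.98) × (128.6 − 22.7) = 15240 J
q_lost = 362.3 × c × (175.1 − 128.6) = 16846.95 c
Set equal: c = 15240 / 16846.95 = 0.905 J/(g·°C)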